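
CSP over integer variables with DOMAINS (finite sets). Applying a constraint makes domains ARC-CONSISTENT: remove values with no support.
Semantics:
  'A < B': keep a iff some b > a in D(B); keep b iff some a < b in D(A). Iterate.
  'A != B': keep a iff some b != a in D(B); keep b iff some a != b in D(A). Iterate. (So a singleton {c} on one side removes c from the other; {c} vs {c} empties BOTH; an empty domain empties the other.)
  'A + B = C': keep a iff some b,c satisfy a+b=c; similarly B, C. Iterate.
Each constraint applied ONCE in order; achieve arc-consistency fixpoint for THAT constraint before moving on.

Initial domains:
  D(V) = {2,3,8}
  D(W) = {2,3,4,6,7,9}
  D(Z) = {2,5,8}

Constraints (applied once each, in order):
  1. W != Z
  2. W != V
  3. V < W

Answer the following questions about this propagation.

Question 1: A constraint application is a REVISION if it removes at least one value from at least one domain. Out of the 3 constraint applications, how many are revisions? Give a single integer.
Constraint 1 (W != Z) on D(W)={2,3,4,6,7,9} D(Z)={2,5,8}: no change => not a revision
Constraint 2 (W != V) on D(W)={2,3,4,6,7,9} D(V)={2,3,8}: no change => not a revision
Constraint 3 (V < W) on D(V)={2,3,8} D(W)={2,3,4,6,7,9}: W {2,3,4,6,7,9}->{3,4,6,7,9} => REVISION
Total revisions = 1

Answer: 1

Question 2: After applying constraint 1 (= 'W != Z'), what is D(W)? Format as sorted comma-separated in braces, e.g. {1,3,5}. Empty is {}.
Constraint 1 (W != Z) on D(W)={2,3,4,6,7,9} D(Z)={2,5,8}: no change
So after constraint 1: D(W) = {2,3,4,6,7,9}

Answer: {2,3,4,6,7,9}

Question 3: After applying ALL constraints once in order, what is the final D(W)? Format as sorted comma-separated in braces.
Constraint 1 (W != Z) on D(W)={2,3,4,6,7,9} D(Z)={2,5,8}: no change
Constraint 2 (W != V) on D(W)={2,3,4,6,7,9} D(V)={2,3,8}: no change
Constraint 3 (V < W) on D(V)={2,3,8} D(W)={2,3,4,6,7,9}: W {2,3,4,6,7,9}->{3,4,6,7,9}
So after all 3 constraints: D(W) = {3,4,6,7,9}

Answer: {3,4,6,7,9}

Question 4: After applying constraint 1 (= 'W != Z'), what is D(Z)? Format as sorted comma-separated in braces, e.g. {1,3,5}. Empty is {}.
Answer: {2,5,8}

Derivation:
Constraint 1 (W != Z) on D(W)={2,3,4,6,7,9} D(Z)={2,5,8}: no change
So after constraint 1: D(Z) = {2,5,8}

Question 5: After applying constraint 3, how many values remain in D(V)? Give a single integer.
Constraint 1 (W != Z) on D(W)={2,3,4,6,7,9} D(Z)={2,5,8}: no change
Constraint 2 (W != V) on D(W)={2,3,4,6,7,9} D(V)={2,3,8}: no change
Constraint 3 (V < W) on D(V)={2,3,8} D(W)={2,3,4,6,7,9}: W {2,3,4,6,7,9}->{3,4,6,7,9}
So after constraint 3: D(V)={2,3,8}, size = 3

Answer: 3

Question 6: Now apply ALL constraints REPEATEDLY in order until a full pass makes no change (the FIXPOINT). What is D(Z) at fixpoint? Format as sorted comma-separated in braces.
pass 0 (initial): D(Z)={2,5,8}
pass 1: W {2,3,4,6,7,9}->{3,4,6,7,9}
pass 2: no change
Fixpoint after 2 passes: D(Z) = {2,5,8}

Answer: {2,5,8}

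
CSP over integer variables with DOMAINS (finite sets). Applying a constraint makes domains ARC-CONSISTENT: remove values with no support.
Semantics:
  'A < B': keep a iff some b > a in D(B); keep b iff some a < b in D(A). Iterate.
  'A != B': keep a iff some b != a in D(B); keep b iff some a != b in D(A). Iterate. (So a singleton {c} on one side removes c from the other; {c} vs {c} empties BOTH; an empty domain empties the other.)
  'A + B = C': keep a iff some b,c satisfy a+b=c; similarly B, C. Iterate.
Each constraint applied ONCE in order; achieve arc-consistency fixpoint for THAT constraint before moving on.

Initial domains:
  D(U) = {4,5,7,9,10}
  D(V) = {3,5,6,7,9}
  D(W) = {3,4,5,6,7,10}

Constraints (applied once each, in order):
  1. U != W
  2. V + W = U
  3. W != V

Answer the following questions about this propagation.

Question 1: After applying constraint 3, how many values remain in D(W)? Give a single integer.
Constraint 1 (U != W) on D(U)={4,5,7,9,10} D(W)={3,4,5,6,7,10}: no change
Constraint 2 (V + W = U) on D(V)={3,5,6,7,9} D(W)={3,4,5,6,7,10} D(U)={4,5,7,9,10}: V {3,5,6,7,9}->{3,5,6,7}; W {3,4,5,6,7,10}->{3,4,5,6,7}; U {4,5,7,9,10}->{7,9,10}
Constraint 3 (W != V) on D(W)={3,4,5,6,7} D(V)={3,5,6,7}: no change
So after constraint 3: D(W)={3,4,5,6,7}, size = 5

Answer: 5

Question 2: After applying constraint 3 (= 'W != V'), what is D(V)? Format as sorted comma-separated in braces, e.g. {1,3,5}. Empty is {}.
Answer: {3,5,6,7}

Derivation:
Constraint 1 (U != W) on D(U)={4,5,7,9,10} D(W)={3,4,5,6,7,10}: no change
Constraint 2 (V + W = U) on D(V)={3,5,6,7,9} D(W)={3,4,5,6,7,10} D(U)={4,5,7,9,10}: V {3,5,6,7,9}->{3,5,6,7}; W {3,4,5,6,7,10}->{3,4,5,6,7}; U {4,5,7,9,10}->{7,9,10}
Constraint 3 (W != V) on D(W)={3,4,5,6,7} D(V)={3,5,6,7}: no change
So after constraint 3: D(V) = {3,5,6,7}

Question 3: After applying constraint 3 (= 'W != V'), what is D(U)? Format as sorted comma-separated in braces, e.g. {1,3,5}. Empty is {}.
Constraint 1 (U != W) on D(U)={4,5,7,9,10} D(W)={3,4,5,6,7,10}: no change
Constraint 2 (V + W = U) on D(V)={3,5,6,7,9} D(W)={3,4,5,6,7,10} D(U)={4,5,7,9,10}: V {3,5,6,7,9}->{3,5,6,7}; W {3,4,5,6,7,10}->{3,4,5,6,7}; U {4,5,7,9,10}->{7,9,10}
Constraint 3 (W != V) on D(W)={3,4,5,6,7} D(V)={3,5,6,7}: no change
So after constraint 3: D(U) = {7,9,10}

Answer: {7,9,10}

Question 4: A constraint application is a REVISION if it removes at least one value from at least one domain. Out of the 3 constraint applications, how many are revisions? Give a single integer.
Constraint 1 (U != W) on D(U)={4,5,7,9,10} D(W)={3,4,5,6,7,10}: no change => not a revision
Constraint 2 (V + W = U) on D(V)={3,5,6,7,9} D(W)={3,4,5,6,7,10} D(U)={4,5,7,9,10}: V {3,5,6,7,9}->{3,5,6,7}; W {3,4,5,6,7,10}->{3,4,5,6,7}; U {4,5,7,9,10}->{7,9,10} => REVISION
Constraint 3 (W != V) on D(W)={3,4,5,6,7} D(V)={3,5,6,7}: no change => not a revision
Total revisions = 1

Answer: 1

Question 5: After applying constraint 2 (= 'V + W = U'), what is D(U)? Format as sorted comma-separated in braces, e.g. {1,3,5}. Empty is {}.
Constraint 1 (U != W) on D(U)={4,5,7,9,10} D(W)={3,4,5,6,7,10}: no change
Constraint 2 (V + W = U) on D(V)={3,5,6,7,9} D(W)={3,4,5,6,7,10} D(U)={4,5,7,9,10}: V {3,5,6,7,9}->{3,5,6,7}; W {3,4,5,6,7,10}->{3,4,5,6,7}; U {4,5,7,9,10}->{7,9,10}
So after constraint 2: D(U) = {7,9,10}

Answer: {7,9,10}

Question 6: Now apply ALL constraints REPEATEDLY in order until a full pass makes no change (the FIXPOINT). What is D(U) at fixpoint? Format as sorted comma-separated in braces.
pass 0 (initial): D(U)={4,5,7,9,10}
pass 1: U {4,5,7,9,10}->{7,9,10}; V {3,5,6,7,9}->{3,5,6,7}; W {3,4,5,6,7,10}->{3,4,5,6,7}
pass 2: no change
Fixpoint after 2 passes: D(U) = {7,9,10}

Answer: {7,9,10}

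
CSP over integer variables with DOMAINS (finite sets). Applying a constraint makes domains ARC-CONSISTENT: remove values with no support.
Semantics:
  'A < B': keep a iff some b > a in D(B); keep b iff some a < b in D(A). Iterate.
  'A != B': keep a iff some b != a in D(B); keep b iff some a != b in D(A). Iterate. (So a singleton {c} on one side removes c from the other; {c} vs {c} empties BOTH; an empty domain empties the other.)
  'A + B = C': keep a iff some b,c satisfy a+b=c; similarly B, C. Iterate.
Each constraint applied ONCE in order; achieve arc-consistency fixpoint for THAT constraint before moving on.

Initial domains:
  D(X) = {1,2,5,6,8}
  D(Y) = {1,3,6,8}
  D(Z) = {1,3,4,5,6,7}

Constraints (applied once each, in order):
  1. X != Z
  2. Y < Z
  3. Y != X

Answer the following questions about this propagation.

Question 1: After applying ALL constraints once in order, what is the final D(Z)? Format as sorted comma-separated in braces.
Constraint 1 (X != Z) on D(X)={1,2,5,6,8} D(Z)={1,3,4,5,6,7}: no change
Constraint 2 (Y < Z) on D(Y)={1,3,6,8} D(Z)={1,3,4,5,6,7}: Y {1,3,6,8}->{1,3,6}; Z {1,3,4,5,6,7}->{3,4,5,6,7}
Constraint 3 (Y != X) on D(Y)={1,3,6} D(X)={1,2,5,6,8}: no change
So after all 3 constraints: D(Z) = {3,4,5,6,7}

Answer: {3,4,5,6,7}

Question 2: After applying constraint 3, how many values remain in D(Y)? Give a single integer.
Answer: 3

Derivation:
Constraint 1 (X != Z) on D(X)={1,2,5,6,8} D(Z)={1,3,4,5,6,7}: no change
Constraint 2 (Y < Z) on D(Y)={1,3,6,8} D(Z)={1,3,4,5,6,7}: Y {1,3,6,8}->{1,3,6}; Z {1,3,4,5,6,7}->{3,4,5,6,7}
Constraint 3 (Y != X) on D(Y)={1,3,6} D(X)={1,2,5,6,8}: no change
So after constraint 3: D(Y)={1,3,6}, size = 3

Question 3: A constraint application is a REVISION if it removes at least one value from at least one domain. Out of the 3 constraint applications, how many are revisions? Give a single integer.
Answer: 1

Derivation:
Constraint 1 (X != Z) on D(X)={1,2,5,6,8} D(Z)={1,3,4,5,6,7}: no change => not a revision
Constraint 2 (Y < Z) on D(Y)={1,3,6,8} D(Z)={1,3,4,5,6,7}: Y {1,3,6,8}->{1,3,6}; Z {1,3,4,5,6,7}->{3,4,5,6,7} => REVISION
Constraint 3 (Y != X) on D(Y)={1,3,6} D(X)={1,2,5,6,8}: no change => not a revision
Total revisions = 1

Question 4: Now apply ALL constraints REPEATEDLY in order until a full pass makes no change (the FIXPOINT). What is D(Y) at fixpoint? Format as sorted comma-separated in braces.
Answer: {1,3,6}

Derivation:
pass 0 (initial): D(Y)={1,3,6,8}
pass 1: Y {1,3,6,8}->{1,3,6}; Z {1,3,4,5,6,7}->{3,4,5,6,7}
pass 2: no change
Fixpoint after 2 passes: D(Y) = {1,3,6}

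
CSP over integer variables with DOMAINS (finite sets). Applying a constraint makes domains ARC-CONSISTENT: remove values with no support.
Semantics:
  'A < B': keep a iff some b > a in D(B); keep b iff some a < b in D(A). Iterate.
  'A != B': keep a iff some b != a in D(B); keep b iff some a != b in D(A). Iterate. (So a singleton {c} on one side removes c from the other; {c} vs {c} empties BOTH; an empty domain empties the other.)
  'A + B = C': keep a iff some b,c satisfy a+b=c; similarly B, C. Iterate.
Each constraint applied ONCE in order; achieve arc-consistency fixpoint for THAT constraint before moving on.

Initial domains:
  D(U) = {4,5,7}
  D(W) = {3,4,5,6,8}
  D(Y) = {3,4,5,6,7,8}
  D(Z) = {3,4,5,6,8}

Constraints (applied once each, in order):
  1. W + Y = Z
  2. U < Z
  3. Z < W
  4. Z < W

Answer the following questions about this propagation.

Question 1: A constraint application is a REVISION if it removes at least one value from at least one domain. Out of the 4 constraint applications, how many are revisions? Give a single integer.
Answer: 2

Derivation:
Constraint 1 (W + Y = Z) on D(W)={3,4,5,6,8} D(Y)={3,4,5,6,7,8} D(Z)={3,4,5,6,8}: W {3,4,5,6,8}->{3,4,5}; Y {3,4,5,6,7,8}->{3,4,5}; Z {3,4,5,6,8}->{6,8} => REVISION
Constraint 2 (U < Z) on D(U)={4,5,7} D(Z)={6,8}: no change => not a revision
Constraint 3 (Z < W) on D(Z)={6,8} D(W)={3,4,5}: Z {6,8}->{}; W {3,4,5}->{} => REVISION
Constraint 4 (Z < W) on D(Z)={} D(W)={}: no change => not a revision
Total revisions = 2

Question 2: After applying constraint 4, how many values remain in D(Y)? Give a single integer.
Constraint 1 (W + Y = Z) on D(W)={3,4,5,6,8} D(Y)={3,4,5,6,7,8} D(Z)={3,4,5,6,8}: W {3,4,5,6,8}->{3,4,5}; Y {3,4,5,6,7,8}->{3,4,5}; Z {3,4,5,6,8}->{6,8}
Constraint 2 (U < Z) on D(U)={4,5,7} D(Z)={6,8}: no change
Constraint 3 (Z < W) on D(Z)={6,8} D(W)={3,4,5}: Z {6,8}->{}; W {3,4,5}->{}
Constraint 4 (Z < W) on D(Z)={} D(W)={}: no change
So after constraint 4: D(Y)={3,4,5}, size = 3

Answer: 3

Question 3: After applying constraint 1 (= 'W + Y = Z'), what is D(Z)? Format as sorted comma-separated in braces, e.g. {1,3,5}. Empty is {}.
Constraint 1 (W + Y = Z) on D(W)={3,4,5,6,8} D(Y)={3,4,5,6,7,8} D(Z)={3,4,5,6,8}: W {3,4,5,6,8}->{3,4,5}; Y {3,4,5,6,7,8}->{3,4,5}; Z {3,4,5,6,8}->{6,8}
So after constraint 1: D(Z) = {6,8}

Answer: {6,8}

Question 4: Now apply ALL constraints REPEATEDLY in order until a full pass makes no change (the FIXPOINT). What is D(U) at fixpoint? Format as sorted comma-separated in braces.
pass 0 (initial): D(U)={4,5,7}
pass 1: W {3,4,5,6,8}->{}; Y {3,4,5,6,7,8}->{3,4,5}; Z {3,4,5,6,8}->{}
pass 2: U {4,5,7}->{}; Y {3,4,5}->{}
pass 3: no change
Fixpoint after 3 passes: D(U) = {}

Answer: {}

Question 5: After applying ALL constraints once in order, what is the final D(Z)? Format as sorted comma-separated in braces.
Answer: {}

Derivation:
Constraint 1 (W + Y = Z) on D(W)={3,4,5,6,8} D(Y)={3,4,5,6,7,8} D(Z)={3,4,5,6,8}: W {3,4,5,6,8}->{3,4,5}; Y {3,4,5,6,7,8}->{3,4,5}; Z {3,4,5,6,8}->{6,8}
Constraint 2 (U < Z) on D(U)={4,5,7} D(Z)={6,8}: no change
Constraint 3 (Z < W) on D(Z)={6,8} D(W)={3,4,5}: Z {6,8}->{}; W {3,4,5}->{}
Constraint 4 (Z < W) on D(Z)={} D(W)={}: no change
So after all 4 constraints: D(Z) = {}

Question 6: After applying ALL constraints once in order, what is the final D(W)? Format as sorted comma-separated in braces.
Answer: {}

Derivation:
Constraint 1 (W + Y = Z) on D(W)={3,4,5,6,8} D(Y)={3,4,5,6,7,8} D(Z)={3,4,5,6,8}: W {3,4,5,6,8}->{3,4,5}; Y {3,4,5,6,7,8}->{3,4,5}; Z {3,4,5,6,8}->{6,8}
Constraint 2 (U < Z) on D(U)={4,5,7} D(Z)={6,8}: no change
Constraint 3 (Z < W) on D(Z)={6,8} D(W)={3,4,5}: Z {6,8}->{}; W {3,4,5}->{}
Constraint 4 (Z < W) on D(Z)={} D(W)={}: no change
So after all 4 constraints: D(W) = {}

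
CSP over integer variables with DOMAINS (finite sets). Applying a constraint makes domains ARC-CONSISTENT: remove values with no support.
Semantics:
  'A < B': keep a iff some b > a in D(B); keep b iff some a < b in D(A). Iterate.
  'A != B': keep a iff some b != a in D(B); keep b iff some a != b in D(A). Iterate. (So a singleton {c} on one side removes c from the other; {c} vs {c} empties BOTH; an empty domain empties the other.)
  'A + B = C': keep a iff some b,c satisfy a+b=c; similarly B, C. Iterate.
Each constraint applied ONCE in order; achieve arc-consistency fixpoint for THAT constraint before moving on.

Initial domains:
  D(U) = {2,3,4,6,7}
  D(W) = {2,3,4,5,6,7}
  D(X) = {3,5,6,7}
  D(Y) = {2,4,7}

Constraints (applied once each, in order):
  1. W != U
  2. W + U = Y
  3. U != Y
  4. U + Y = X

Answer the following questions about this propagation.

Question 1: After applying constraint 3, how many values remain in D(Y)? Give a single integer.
Answer: 2

Derivation:
Constraint 1 (W != U) on D(W)={2,3,4,5,6,7} D(U)={2,3,4,6,7}: no change
Constraint 2 (W + U = Y) on D(W)={2,3,4,5,6,7} D(U)={2,3,4,6,7} D(Y)={2,4,7}: W {2,3,4,5,6,7}->{2,3,4,5}; U {2,3,4,6,7}->{2,3,4}; Y {2,4,7}->{4,7}
Constraint 3 (U != Y) on D(U)={2,3,4} D(Y)={4,7}: no change
So after constraint 3: D(Y)={4,7}, size = 2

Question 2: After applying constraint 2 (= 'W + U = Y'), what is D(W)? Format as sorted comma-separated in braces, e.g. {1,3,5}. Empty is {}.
Constraint 1 (W != U) on D(W)={2,3,4,5,6,7} D(U)={2,3,4,6,7}: no change
Constraint 2 (W + U = Y) on D(W)={2,3,4,5,6,7} D(U)={2,3,4,6,7} D(Y)={2,4,7}: W {2,3,4,5,6,7}->{2,3,4,5}; U {2,3,4,6,7}->{2,3,4}; Y {2,4,7}->{4,7}
So after constraint 2: D(W) = {2,3,4,5}

Answer: {2,3,4,5}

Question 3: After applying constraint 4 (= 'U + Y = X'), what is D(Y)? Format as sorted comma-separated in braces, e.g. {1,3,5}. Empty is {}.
Answer: {4}

Derivation:
Constraint 1 (W != U) on D(W)={2,3,4,5,6,7} D(U)={2,3,4,6,7}: no change
Constraint 2 (W + U = Y) on D(W)={2,3,4,5,6,7} D(U)={2,3,4,6,7} D(Y)={2,4,7}: W {2,3,4,5,6,7}->{2,3,4,5}; U {2,3,4,6,7}->{2,3,4}; Y {2,4,7}->{4,7}
Constraint 3 (U != Y) on D(U)={2,3,4} D(Y)={4,7}: no change
Constraint 4 (U + Y = X) on D(U)={2,3,4} D(Y)={4,7} D(X)={3,5,6,7}: U {2,3,4}->{2,3}; Y {4,7}->{4}; X {3,5,6,7}->{6,7}
So after constraint 4: D(Y) = {4}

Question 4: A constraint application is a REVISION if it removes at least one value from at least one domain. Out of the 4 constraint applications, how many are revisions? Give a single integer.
Answer: 2

Derivation:
Constraint 1 (W != U) on D(W)={2,3,4,5,6,7} D(U)={2,3,4,6,7}: no change => not a revision
Constraint 2 (W + U = Y) on D(W)={2,3,4,5,6,7} D(U)={2,3,4,6,7} D(Y)={2,4,7}: W {2,3,4,5,6,7}->{2,3,4,5}; U {2,3,4,6,7}->{2,3,4}; Y {2,4,7}->{4,7} => REVISION
Constraint 3 (U != Y) on D(U)={2,3,4} D(Y)={4,7}: no change => not a revision
Constraint 4 (U + Y = X) on D(U)={2,3,4} D(Y)={4,7} D(X)={3,5,6,7}: U {2,3,4}->{2,3}; Y {4,7}->{4}; X {3,5,6,7}->{6,7} => REVISION
Total revisions = 2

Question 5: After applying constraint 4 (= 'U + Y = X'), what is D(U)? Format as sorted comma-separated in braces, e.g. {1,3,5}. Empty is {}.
Constraint 1 (W != U) on D(W)={2,3,4,5,6,7} D(U)={2,3,4,6,7}: no change
Constraint 2 (W + U = Y) on D(W)={2,3,4,5,6,7} D(U)={2,3,4,6,7} D(Y)={2,4,7}: W {2,3,4,5,6,7}->{2,3,4,5}; U {2,3,4,6,7}->{2,3,4}; Y {2,4,7}->{4,7}
Constraint 3 (U != Y) on D(U)={2,3,4} D(Y)={4,7}: no change
Constraint 4 (U + Y = X) on D(U)={2,3,4} D(Y)={4,7} D(X)={3,5,6,7}: U {2,3,4}->{2,3}; Y {4,7}->{4}; X {3,5,6,7}->{6,7}
So after constraint 4: D(U) = {2,3}

Answer: {2,3}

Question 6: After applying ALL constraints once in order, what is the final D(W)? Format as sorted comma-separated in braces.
Answer: {2,3,4,5}

Derivation:
Constraint 1 (W != U) on D(W)={2,3,4,5,6,7} D(U)={2,3,4,6,7}: no change
Constraint 2 (W + U = Y) on D(W)={2,3,4,5,6,7} D(U)={2,3,4,6,7} D(Y)={2,4,7}: W {2,3,4,5,6,7}->{2,3,4,5}; U {2,3,4,6,7}->{2,3,4}; Y {2,4,7}->{4,7}
Constraint 3 (U != Y) on D(U)={2,3,4} D(Y)={4,7}: no change
Constraint 4 (U + Y = X) on D(U)={2,3,4} D(Y)={4,7} D(X)={3,5,6,7}: U {2,3,4}->{2,3}; Y {4,7}->{4}; X {3,5,6,7}->{6,7}
So after all 4 constraints: D(W) = {2,3,4,5}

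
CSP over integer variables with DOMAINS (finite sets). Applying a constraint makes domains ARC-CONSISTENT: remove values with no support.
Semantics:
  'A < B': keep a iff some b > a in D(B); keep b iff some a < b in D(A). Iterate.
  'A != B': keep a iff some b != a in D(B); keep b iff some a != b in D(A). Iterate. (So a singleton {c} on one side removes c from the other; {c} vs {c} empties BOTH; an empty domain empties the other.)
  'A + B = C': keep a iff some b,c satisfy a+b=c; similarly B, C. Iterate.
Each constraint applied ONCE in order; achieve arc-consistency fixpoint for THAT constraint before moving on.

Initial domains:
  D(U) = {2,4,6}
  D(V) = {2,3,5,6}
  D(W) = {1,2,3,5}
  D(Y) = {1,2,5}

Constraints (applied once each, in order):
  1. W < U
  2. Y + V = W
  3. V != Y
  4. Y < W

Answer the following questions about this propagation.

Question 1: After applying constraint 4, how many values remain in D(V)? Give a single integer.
Answer: 2

Derivation:
Constraint 1 (W < U) on D(W)={1,2,3,5} D(U)={2,4,6}: no change
Constraint 2 (Y + V = W) on D(Y)={1,2,5} D(V)={2,3,5,6} D(W)={1,2,3,5}: Y {1,2,5}->{1,2}; V {2,3,5,6}->{2,3}; W {1,2,3,5}->{3,5}
Constraint 3 (V != Y) on D(V)={2,3} D(Y)={1,2}: no change
Constraint 4 (Y < W) on D(Y)={1,2} D(W)={3,5}: no change
So after constraint 4: D(V)={2,3}, size = 2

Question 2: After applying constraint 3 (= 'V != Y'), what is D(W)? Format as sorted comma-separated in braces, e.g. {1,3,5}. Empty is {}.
Answer: {3,5}

Derivation:
Constraint 1 (W < U) on D(W)={1,2,3,5} D(U)={2,4,6}: no change
Constraint 2 (Y + V = W) on D(Y)={1,2,5} D(V)={2,3,5,6} D(W)={1,2,3,5}: Y {1,2,5}->{1,2}; V {2,3,5,6}->{2,3}; W {1,2,3,5}->{3,5}
Constraint 3 (V != Y) on D(V)={2,3} D(Y)={1,2}: no change
So after constraint 3: D(W) = {3,5}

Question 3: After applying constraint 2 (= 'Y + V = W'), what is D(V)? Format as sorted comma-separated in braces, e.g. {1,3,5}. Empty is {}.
Constraint 1 (W < U) on D(W)={1,2,3,5} D(U)={2,4,6}: no change
Constraint 2 (Y + V = W) on D(Y)={1,2,5} D(V)={2,3,5,6} D(W)={1,2,3,5}: Y {1,2,5}->{1,2}; V {2,3,5,6}->{2,3}; W {1,2,3,5}->{3,5}
So after constraint 2: D(V) = {2,3}

Answer: {2,3}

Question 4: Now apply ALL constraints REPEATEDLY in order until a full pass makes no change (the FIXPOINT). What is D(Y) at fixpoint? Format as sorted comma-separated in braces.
Answer: {1,2}

Derivation:
pass 0 (initial): D(Y)={1,2,5}
pass 1: V {2,3,5,6}->{2,3}; W {1,2,3,5}->{3,5}; Y {1,2,5}->{1,2}
pass 2: U {2,4,6}->{4,6}
pass 3: no change
Fixpoint after 3 passes: D(Y) = {1,2}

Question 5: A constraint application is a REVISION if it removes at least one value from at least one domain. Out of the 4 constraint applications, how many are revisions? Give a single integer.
Constraint 1 (W < U) on D(W)={1,2,3,5} D(U)={2,4,6}: no change => not a revision
Constraint 2 (Y + V = W) on D(Y)={1,2,5} D(V)={2,3,5,6} D(W)={1,2,3,5}: Y {1,2,5}->{1,2}; V {2,3,5,6}->{2,3}; W {1,2,3,5}->{3,5} => REVISION
Constraint 3 (V != Y) on D(V)={2,3} D(Y)={1,2}: no change => not a revision
Constraint 4 (Y < W) on D(Y)={1,2} D(W)={3,5}: no change => not a revision
Total revisions = 1

Answer: 1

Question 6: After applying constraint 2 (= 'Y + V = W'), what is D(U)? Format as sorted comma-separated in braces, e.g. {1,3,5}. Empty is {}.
Constraint 1 (W < U) on D(W)={1,2,3,5} D(U)={2,4,6}: no change
Constraint 2 (Y + V = W) on D(Y)={1,2,5} D(V)={2,3,5,6} D(W)={1,2,3,5}: Y {1,2,5}->{1,2}; V {2,3,5,6}->{2,3}; W {1,2,3,5}->{3,5}
So after constraint 2: D(U) = {2,4,6}

Answer: {2,4,6}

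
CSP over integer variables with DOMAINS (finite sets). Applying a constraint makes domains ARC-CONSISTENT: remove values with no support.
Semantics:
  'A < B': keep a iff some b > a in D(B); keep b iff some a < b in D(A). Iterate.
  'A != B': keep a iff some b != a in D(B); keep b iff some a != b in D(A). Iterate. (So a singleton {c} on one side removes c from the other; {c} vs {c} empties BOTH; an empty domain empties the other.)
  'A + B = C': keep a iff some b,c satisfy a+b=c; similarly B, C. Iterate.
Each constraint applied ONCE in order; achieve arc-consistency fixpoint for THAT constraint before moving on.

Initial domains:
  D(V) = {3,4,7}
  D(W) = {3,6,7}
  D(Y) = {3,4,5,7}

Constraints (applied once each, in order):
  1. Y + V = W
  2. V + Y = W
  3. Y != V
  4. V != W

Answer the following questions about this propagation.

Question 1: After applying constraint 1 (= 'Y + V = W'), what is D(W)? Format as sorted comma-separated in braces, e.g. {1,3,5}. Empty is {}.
Constraint 1 (Y + V = W) on D(Y)={3,4,5,7} D(V)={3,4,7} D(W)={3,6,7}: Y {3,4,5,7}->{3,4}; V {3,4,7}->{3,4}; W {3,6,7}->{6,7}
So after constraint 1: D(W) = {6,7}

Answer: {6,7}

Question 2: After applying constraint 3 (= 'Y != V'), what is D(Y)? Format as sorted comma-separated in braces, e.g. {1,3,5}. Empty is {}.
Answer: {3,4}

Derivation:
Constraint 1 (Y + V = W) on D(Y)={3,4,5,7} D(V)={3,4,7} D(W)={3,6,7}: Y {3,4,5,7}->{3,4}; V {3,4,7}->{3,4}; W {3,6,7}->{6,7}
Constraint 2 (V + Y = W) on D(V)={3,4} D(Y)={3,4} D(W)={6,7}: no change
Constraint 3 (Y != V) on D(Y)={3,4} D(V)={3,4}: no change
So after constraint 3: D(Y) = {3,4}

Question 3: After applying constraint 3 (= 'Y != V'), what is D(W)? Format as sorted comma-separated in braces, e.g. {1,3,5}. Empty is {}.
Constraint 1 (Y + V = W) on D(Y)={3,4,5,7} D(V)={3,4,7} D(W)={3,6,7}: Y {3,4,5,7}->{3,4}; V {3,4,7}->{3,4}; W {3,6,7}->{6,7}
Constraint 2 (V + Y = W) on D(V)={3,4} D(Y)={3,4} D(W)={6,7}: no change
Constraint 3 (Y != V) on D(Y)={3,4} D(V)={3,4}: no change
So after constraint 3: D(W) = {6,7}

Answer: {6,7}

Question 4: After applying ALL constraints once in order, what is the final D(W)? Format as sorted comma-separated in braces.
Answer: {6,7}

Derivation:
Constraint 1 (Y + V = W) on D(Y)={3,4,5,7} D(V)={3,4,7} D(W)={3,6,7}: Y {3,4,5,7}->{3,4}; V {3,4,7}->{3,4}; W {3,6,7}->{6,7}
Constraint 2 (V + Y = W) on D(V)={3,4} D(Y)={3,4} D(W)={6,7}: no change
Constraint 3 (Y != V) on D(Y)={3,4} D(V)={3,4}: no change
Constraint 4 (V != W) on D(V)={3,4} D(W)={6,7}: no change
So after all 4 constraints: D(W) = {6,7}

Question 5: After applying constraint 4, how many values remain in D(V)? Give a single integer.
Answer: 2

Derivation:
Constraint 1 (Y + V = W) on D(Y)={3,4,5,7} D(V)={3,4,7} D(W)={3,6,7}: Y {3,4,5,7}->{3,4}; V {3,4,7}->{3,4}; W {3,6,7}->{6,7}
Constraint 2 (V + Y = W) on D(V)={3,4} D(Y)={3,4} D(W)={6,7}: no change
Constraint 3 (Y != V) on D(Y)={3,4} D(V)={3,4}: no change
Constraint 4 (V != W) on D(V)={3,4} D(W)={6,7}: no change
So after constraint 4: D(V)={3,4}, size = 2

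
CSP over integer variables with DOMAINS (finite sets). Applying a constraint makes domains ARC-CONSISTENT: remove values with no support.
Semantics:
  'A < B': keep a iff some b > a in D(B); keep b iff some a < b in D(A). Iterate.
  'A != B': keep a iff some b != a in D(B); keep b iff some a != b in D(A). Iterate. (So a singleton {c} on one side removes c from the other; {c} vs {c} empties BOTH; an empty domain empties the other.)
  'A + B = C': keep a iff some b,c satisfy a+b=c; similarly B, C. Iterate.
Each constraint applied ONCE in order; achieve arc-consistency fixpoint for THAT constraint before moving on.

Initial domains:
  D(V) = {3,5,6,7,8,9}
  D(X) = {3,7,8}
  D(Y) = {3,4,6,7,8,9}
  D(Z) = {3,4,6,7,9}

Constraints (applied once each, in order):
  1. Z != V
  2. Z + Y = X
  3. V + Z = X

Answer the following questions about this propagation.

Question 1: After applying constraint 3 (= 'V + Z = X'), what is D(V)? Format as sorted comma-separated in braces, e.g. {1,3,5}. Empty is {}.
Answer: {3,5}

Derivation:
Constraint 1 (Z != V) on D(Z)={3,4,6,7,9} D(V)={3,5,6,7,8,9}: no change
Constraint 2 (Z + Y = X) on D(Z)={3,4,6,7,9} D(Y)={3,4,6,7,8,9} D(X)={3,7,8}: Z {3,4,6,7,9}->{3,4}; Y {3,4,6,7,8,9}->{3,4}; X {3,7,8}->{7,8}
Constraint 3 (V + Z = X) on D(V)={3,5,6,7,8,9} D(Z)={3,4} D(X)={7,8}: V {3,5,6,7,8,9}->{3,5}
So after constraint 3: D(V) = {3,5}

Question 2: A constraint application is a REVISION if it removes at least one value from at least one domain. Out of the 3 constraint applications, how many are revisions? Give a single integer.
Constraint 1 (Z != V) on D(Z)={3,4,6,7,9} D(V)={3,5,6,7,8,9}: no change => not a revision
Constraint 2 (Z + Y = X) on D(Z)={3,4,6,7,9} D(Y)={3,4,6,7,8,9} D(X)={3,7,8}: Z {3,4,6,7,9}->{3,4}; Y {3,4,6,7,8,9}->{3,4}; X {3,7,8}->{7,8} => REVISION
Constraint 3 (V + Z = X) on D(V)={3,5,6,7,8,9} D(Z)={3,4} D(X)={7,8}: V {3,5,6,7,8,9}->{3,5} => REVISION
Total revisions = 2

Answer: 2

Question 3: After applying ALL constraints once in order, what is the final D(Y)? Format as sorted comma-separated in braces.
Answer: {3,4}

Derivation:
Constraint 1 (Z != V) on D(Z)={3,4,6,7,9} D(V)={3,5,6,7,8,9}: no change
Constraint 2 (Z + Y = X) on D(Z)={3,4,6,7,9} D(Y)={3,4,6,7,8,9} D(X)={3,7,8}: Z {3,4,6,7,9}->{3,4}; Y {3,4,6,7,8,9}->{3,4}; X {3,7,8}->{7,8}
Constraint 3 (V + Z = X) on D(V)={3,5,6,7,8,9} D(Z)={3,4} D(X)={7,8}: V {3,5,6,7,8,9}->{3,5}
So after all 3 constraints: D(Y) = {3,4}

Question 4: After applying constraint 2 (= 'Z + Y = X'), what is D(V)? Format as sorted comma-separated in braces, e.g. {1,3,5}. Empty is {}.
Constraint 1 (Z != V) on D(Z)={3,4,6,7,9} D(V)={3,5,6,7,8,9}: no change
Constraint 2 (Z + Y = X) on D(Z)={3,4,6,7,9} D(Y)={3,4,6,7,8,9} D(X)={3,7,8}: Z {3,4,6,7,9}->{3,4}; Y {3,4,6,7,8,9}->{3,4}; X {3,7,8}->{7,8}
So after constraint 2: D(V) = {3,5,6,7,8,9}

Answer: {3,5,6,7,8,9}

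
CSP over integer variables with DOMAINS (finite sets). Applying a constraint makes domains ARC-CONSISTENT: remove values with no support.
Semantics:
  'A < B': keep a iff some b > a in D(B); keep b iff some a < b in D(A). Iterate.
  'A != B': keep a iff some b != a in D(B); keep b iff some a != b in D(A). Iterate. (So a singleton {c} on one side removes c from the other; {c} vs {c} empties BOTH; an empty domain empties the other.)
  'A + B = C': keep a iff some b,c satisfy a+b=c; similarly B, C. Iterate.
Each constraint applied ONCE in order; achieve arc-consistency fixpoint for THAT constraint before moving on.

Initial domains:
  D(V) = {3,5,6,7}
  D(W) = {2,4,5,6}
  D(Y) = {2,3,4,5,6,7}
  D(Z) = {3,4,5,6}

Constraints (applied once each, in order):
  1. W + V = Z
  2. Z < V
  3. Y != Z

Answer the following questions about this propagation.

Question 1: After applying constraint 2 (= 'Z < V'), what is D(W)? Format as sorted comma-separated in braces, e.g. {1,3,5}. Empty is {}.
Answer: {2}

Derivation:
Constraint 1 (W + V = Z) on D(W)={2,4,5,6} D(V)={3,5,6,7} D(Z)={3,4,5,6}: W {2,4,5,6}->{2}; V {3,5,6,7}->{3}; Z {3,4,5,6}->{5}
Constraint 2 (Z < V) on D(Z)={5} D(V)={3}: Z {5}->{}; V {3}->{}
So after constraint 2: D(W) = {2}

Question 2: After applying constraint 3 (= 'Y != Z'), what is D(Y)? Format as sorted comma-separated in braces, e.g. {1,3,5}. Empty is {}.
Answer: {}

Derivation:
Constraint 1 (W + V = Z) on D(W)={2,4,5,6} D(V)={3,5,6,7} D(Z)={3,4,5,6}: W {2,4,5,6}->{2}; V {3,5,6,7}->{3}; Z {3,4,5,6}->{5}
Constraint 2 (Z < V) on D(Z)={5} D(V)={3}: Z {5}->{}; V {3}->{}
Constraint 3 (Y != Z) on D(Y)={2,3,4,5,6,7} D(Z)={}: Y {2,3,4,5,6,7}->{}
So after constraint 3: D(Y) = {}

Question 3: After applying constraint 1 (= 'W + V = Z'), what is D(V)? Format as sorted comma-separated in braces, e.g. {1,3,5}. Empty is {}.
Constraint 1 (W + V = Z) on D(W)={2,4,5,6} D(V)={3,5,6,7} D(Z)={3,4,5,6}: W {2,4,5,6}->{2}; V {3,5,6,7}->{3}; Z {3,4,5,6}->{5}
So after constraint 1: D(V) = {3}

Answer: {3}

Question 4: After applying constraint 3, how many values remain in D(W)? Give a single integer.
Answer: 1

Derivation:
Constraint 1 (W + V = Z) on D(W)={2,4,5,6} D(V)={3,5,6,7} D(Z)={3,4,5,6}: W {2,4,5,6}->{2}; V {3,5,6,7}->{3}; Z {3,4,5,6}->{5}
Constraint 2 (Z < V) on D(Z)={5} D(V)={3}: Z {5}->{}; V {3}->{}
Constraint 3 (Y != Z) on D(Y)={2,3,4,5,6,7} D(Z)={}: Y {2,3,4,5,6,7}->{}
So after constraint 3: D(W)={2}, size = 1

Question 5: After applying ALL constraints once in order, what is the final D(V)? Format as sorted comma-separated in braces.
Answer: {}

Derivation:
Constraint 1 (W + V = Z) on D(W)={2,4,5,6} D(V)={3,5,6,7} D(Z)={3,4,5,6}: W {2,4,5,6}->{2}; V {3,5,6,7}->{3}; Z {3,4,5,6}->{5}
Constraint 2 (Z < V) on D(Z)={5} D(V)={3}: Z {5}->{}; V {3}->{}
Constraint 3 (Y != Z) on D(Y)={2,3,4,5,6,7} D(Z)={}: Y {2,3,4,5,6,7}->{}
So after all 3 constraints: D(V) = {}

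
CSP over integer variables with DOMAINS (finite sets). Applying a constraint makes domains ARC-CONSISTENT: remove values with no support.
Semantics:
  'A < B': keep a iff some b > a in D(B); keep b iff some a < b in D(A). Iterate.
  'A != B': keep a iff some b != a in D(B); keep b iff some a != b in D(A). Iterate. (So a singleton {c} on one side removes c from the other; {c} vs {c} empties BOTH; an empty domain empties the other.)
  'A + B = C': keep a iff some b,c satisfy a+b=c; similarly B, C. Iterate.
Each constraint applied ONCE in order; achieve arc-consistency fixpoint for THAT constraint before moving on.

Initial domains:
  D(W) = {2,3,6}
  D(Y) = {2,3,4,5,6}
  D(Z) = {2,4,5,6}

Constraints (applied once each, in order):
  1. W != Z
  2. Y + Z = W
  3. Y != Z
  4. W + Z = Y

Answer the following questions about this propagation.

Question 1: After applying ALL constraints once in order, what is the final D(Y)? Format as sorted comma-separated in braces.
Answer: {}

Derivation:
Constraint 1 (W != Z) on D(W)={2,3,6} D(Z)={2,4,5,6}: no change
Constraint 2 (Y + Z = W) on D(Y)={2,3,4,5,6} D(Z)={2,4,5,6} D(W)={2,3,6}: Y {2,3,4,5,6}->{2,4}; Z {2,4,5,6}->{2,4}; W {2,3,6}->{6}
Constraint 3 (Y != Z) on D(Y)={2,4} D(Z)={2,4}: no change
Constraint 4 (W + Z = Y) on D(W)={6} D(Z)={2,4} D(Y)={2,4}: W {6}->{}; Z {2,4}->{}; Y {2,4}->{}
So after all 4 constraints: D(Y) = {}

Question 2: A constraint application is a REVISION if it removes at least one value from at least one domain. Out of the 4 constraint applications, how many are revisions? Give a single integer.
Answer: 2

Derivation:
Constraint 1 (W != Z) on D(W)={2,3,6} D(Z)={2,4,5,6}: no change => not a revision
Constraint 2 (Y + Z = W) on D(Y)={2,3,4,5,6} D(Z)={2,4,5,6} D(W)={2,3,6}: Y {2,3,4,5,6}->{2,4}; Z {2,4,5,6}->{2,4}; W {2,3,6}->{6} => REVISION
Constraint 3 (Y != Z) on D(Y)={2,4} D(Z)={2,4}: no change => not a revision
Constraint 4 (W + Z = Y) on D(W)={6} D(Z)={2,4} D(Y)={2,4}: W {6}->{}; Z {2,4}->{}; Y {2,4}->{} => REVISION
Total revisions = 2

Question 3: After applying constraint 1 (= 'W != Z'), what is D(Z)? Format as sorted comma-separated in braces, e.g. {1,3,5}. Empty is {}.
Answer: {2,4,5,6}

Derivation:
Constraint 1 (W != Z) on D(W)={2,3,6} D(Z)={2,4,5,6}: no change
So after constraint 1: D(Z) = {2,4,5,6}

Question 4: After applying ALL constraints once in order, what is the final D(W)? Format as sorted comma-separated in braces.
Answer: {}

Derivation:
Constraint 1 (W != Z) on D(W)={2,3,6} D(Z)={2,4,5,6}: no change
Constraint 2 (Y + Z = W) on D(Y)={2,3,4,5,6} D(Z)={2,4,5,6} D(W)={2,3,6}: Y {2,3,4,5,6}->{2,4}; Z {2,4,5,6}->{2,4}; W {2,3,6}->{6}
Constraint 3 (Y != Z) on D(Y)={2,4} D(Z)={2,4}: no change
Constraint 4 (W + Z = Y) on D(W)={6} D(Z)={2,4} D(Y)={2,4}: W {6}->{}; Z {2,4}->{}; Y {2,4}->{}
So after all 4 constraints: D(W) = {}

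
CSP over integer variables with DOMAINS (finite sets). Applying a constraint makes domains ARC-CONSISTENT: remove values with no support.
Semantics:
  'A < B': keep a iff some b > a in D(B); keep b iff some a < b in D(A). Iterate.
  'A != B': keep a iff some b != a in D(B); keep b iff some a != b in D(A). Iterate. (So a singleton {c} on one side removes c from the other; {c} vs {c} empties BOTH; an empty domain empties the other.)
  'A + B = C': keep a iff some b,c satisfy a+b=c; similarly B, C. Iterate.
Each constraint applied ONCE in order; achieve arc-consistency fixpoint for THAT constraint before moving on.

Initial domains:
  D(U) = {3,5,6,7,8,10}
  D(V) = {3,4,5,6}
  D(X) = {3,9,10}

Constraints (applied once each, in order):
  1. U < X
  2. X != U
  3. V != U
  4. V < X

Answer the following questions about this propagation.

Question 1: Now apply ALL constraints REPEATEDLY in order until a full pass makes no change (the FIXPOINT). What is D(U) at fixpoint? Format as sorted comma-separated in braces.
pass 0 (initial): D(U)={3,5,6,7,8,10}
pass 1: U {3,5,6,7,8,10}->{3,5,6,7,8}; X {3,9,10}->{9,10}
pass 2: no change
Fixpoint after 2 passes: D(U) = {3,5,6,7,8}

Answer: {3,5,6,7,8}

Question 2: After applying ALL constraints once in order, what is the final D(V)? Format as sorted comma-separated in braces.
Answer: {3,4,5,6}

Derivation:
Constraint 1 (U < X) on D(U)={3,5,6,7,8,10} D(X)={3,9,10}: U {3,5,6,7,8,10}->{3,5,6,7,8}; X {3,9,10}->{9,10}
Constraint 2 (X != U) on D(X)={9,10} D(U)={3,5,6,7,8}: no change
Constraint 3 (V != U) on D(V)={3,4,5,6} D(U)={3,5,6,7,8}: no change
Constraint 4 (V < X) on D(V)={3,4,5,6} D(X)={9,10}: no change
So after all 4 constraints: D(V) = {3,4,5,6}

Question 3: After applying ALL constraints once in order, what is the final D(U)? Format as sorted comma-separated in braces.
Constraint 1 (U < X) on D(U)={3,5,6,7,8,10} D(X)={3,9,10}: U {3,5,6,7,8,10}->{3,5,6,7,8}; X {3,9,10}->{9,10}
Constraint 2 (X != U) on D(X)={9,10} D(U)={3,5,6,7,8}: no change
Constraint 3 (V != U) on D(V)={3,4,5,6} D(U)={3,5,6,7,8}: no change
Constraint 4 (V < X) on D(V)={3,4,5,6} D(X)={9,10}: no change
So after all 4 constraints: D(U) = {3,5,6,7,8}

Answer: {3,5,6,7,8}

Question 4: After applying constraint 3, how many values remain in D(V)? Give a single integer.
Answer: 4

Derivation:
Constraint 1 (U < X) on D(U)={3,5,6,7,8,10} D(X)={3,9,10}: U {3,5,6,7,8,10}->{3,5,6,7,8}; X {3,9,10}->{9,10}
Constraint 2 (X != U) on D(X)={9,10} D(U)={3,5,6,7,8}: no change
Constraint 3 (V != U) on D(V)={3,4,5,6} D(U)={3,5,6,7,8}: no change
So after constraint 3: D(V)={3,4,5,6}, size = 4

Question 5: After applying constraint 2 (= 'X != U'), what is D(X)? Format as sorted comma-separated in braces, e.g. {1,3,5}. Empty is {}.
Constraint 1 (U < X) on D(U)={3,5,6,7,8,10} D(X)={3,9,10}: U {3,5,6,7,8,10}->{3,5,6,7,8}; X {3,9,10}->{9,10}
Constraint 2 (X != U) on D(X)={9,10} D(U)={3,5,6,7,8}: no change
So after constraint 2: D(X) = {9,10}

Answer: {9,10}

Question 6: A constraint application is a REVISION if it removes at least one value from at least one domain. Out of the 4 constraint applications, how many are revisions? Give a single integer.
Constraint 1 (U < X) on D(U)={3,5,6,7,8,10} D(X)={3,9,10}: U {3,5,6,7,8,10}->{3,5,6,7,8}; X {3,9,10}->{9,10} => REVISION
Constraint 2 (X != U) on D(X)={9,10} D(U)={3,5,6,7,8}: no change => not a revision
Constraint 3 (V != U) on D(V)={3,4,5,6} D(U)={3,5,6,7,8}: no change => not a revision
Constraint 4 (V < X) on D(V)={3,4,5,6} D(X)={9,10}: no change => not a revision
Total revisions = 1

Answer: 1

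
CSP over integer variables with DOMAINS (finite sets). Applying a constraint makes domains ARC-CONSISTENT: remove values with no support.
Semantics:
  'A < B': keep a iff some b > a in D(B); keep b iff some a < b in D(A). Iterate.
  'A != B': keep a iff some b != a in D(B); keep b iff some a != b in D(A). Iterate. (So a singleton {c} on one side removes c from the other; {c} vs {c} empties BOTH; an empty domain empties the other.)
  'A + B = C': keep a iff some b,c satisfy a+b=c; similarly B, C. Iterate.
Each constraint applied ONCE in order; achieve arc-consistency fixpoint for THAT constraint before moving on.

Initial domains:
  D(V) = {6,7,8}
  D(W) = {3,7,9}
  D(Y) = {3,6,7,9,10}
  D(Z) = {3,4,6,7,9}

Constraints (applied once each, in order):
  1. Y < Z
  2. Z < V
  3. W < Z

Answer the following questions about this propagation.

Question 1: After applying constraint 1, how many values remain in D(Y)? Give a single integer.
Answer: 3

Derivation:
Constraint 1 (Y < Z) on D(Y)={3,6,7,9,10} D(Z)={3,4,6,7,9}: Y {3,6,7,9,10}->{3,6,7}; Z {3,4,6,7,9}->{4,6,7,9}
So after constraint 1: D(Y)={3,6,7}, size = 3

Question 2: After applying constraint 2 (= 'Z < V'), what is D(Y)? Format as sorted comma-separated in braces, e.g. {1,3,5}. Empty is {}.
Answer: {3,6,7}

Derivation:
Constraint 1 (Y < Z) on D(Y)={3,6,7,9,10} D(Z)={3,4,6,7,9}: Y {3,6,7,9,10}->{3,6,7}; Z {3,4,6,7,9}->{4,6,7,9}
Constraint 2 (Z < V) on D(Z)={4,6,7,9} D(V)={6,7,8}: Z {4,6,7,9}->{4,6,7}
So after constraint 2: D(Y) = {3,6,7}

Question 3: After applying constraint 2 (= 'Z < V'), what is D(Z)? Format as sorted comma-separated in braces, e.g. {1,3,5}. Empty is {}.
Constraint 1 (Y < Z) on D(Y)={3,6,7,9,10} D(Z)={3,4,6,7,9}: Y {3,6,7,9,10}->{3,6,7}; Z {3,4,6,7,9}->{4,6,7,9}
Constraint 2 (Z < V) on D(Z)={4,6,7,9} D(V)={6,7,8}: Z {4,6,7,9}->{4,6,7}
So after constraint 2: D(Z) = {4,6,7}

Answer: {4,6,7}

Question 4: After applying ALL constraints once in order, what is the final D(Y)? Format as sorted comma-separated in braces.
Constraint 1 (Y < Z) on D(Y)={3,6,7,9,10} D(Z)={3,4,6,7,9}: Y {3,6,7,9,10}->{3,6,7}; Z {3,4,6,7,9}->{4,6,7,9}
Constraint 2 (Z < V) on D(Z)={4,6,7,9} D(V)={6,7,8}: Z {4,6,7,9}->{4,6,7}
Constraint 3 (W < Z) on D(W)={3,7,9} D(Z)={4,6,7}: W {3,7,9}->{3}
So after all 3 constraints: D(Y) = {3,6,7}

Answer: {3,6,7}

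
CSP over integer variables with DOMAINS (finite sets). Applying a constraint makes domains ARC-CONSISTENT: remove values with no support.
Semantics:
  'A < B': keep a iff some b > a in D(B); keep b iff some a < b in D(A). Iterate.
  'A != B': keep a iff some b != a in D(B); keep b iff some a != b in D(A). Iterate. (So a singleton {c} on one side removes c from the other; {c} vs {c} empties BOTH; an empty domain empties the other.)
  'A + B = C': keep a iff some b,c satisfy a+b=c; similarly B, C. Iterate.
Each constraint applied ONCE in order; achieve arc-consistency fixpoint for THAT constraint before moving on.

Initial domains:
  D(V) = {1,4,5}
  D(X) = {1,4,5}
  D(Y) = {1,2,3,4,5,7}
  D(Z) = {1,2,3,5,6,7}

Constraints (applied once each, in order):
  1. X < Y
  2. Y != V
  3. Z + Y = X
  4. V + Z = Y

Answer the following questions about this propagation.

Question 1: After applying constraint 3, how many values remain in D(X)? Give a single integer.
Constraint 1 (X < Y) on D(X)={1,4,5} D(Y)={1,2,3,4,5,7}: Y {1,2,3,4,5,7}->{2,3,4,5,7}
Constraint 2 (Y != V) on D(Y)={2,3,4,5,7} D(V)={1,4,5}: no change
Constraint 3 (Z + Y = X) on D(Z)={1,2,3,5,6,7} D(Y)={2,3,4,5,7} D(X)={1,4,5}: Z {1,2,3,5,6,7}->{1,2,3}; Y {2,3,4,5,7}->{2,3,4}; X {1,4,5}->{4,5}
So after constraint 3: D(X)={4,5}, size = 2

Answer: 2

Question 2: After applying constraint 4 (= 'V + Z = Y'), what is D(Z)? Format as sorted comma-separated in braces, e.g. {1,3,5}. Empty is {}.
Answer: {1,2,3}

Derivation:
Constraint 1 (X < Y) on D(X)={1,4,5} D(Y)={1,2,3,4,5,7}: Y {1,2,3,4,5,7}->{2,3,4,5,7}
Constraint 2 (Y != V) on D(Y)={2,3,4,5,7} D(V)={1,4,5}: no change
Constraint 3 (Z + Y = X) on D(Z)={1,2,3,5,6,7} D(Y)={2,3,4,5,7} D(X)={1,4,5}: Z {1,2,3,5,6,7}->{1,2,3}; Y {2,3,4,5,7}->{2,3,4}; X {1,4,5}->{4,5}
Constraint 4 (V + Z = Y) on D(V)={1,4,5} D(Z)={1,2,3} D(Y)={2,3,4}: V {1,4,5}->{1}
So after constraint 4: D(Z) = {1,2,3}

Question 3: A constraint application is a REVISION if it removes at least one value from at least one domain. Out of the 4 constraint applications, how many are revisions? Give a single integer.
Constraint 1 (X < Y) on D(X)={1,4,5} D(Y)={1,2,3,4,5,7}: Y {1,2,3,4,5,7}->{2,3,4,5,7} => REVISION
Constraint 2 (Y != V) on D(Y)={2,3,4,5,7} D(V)={1,4,5}: no change => not a revision
Constraint 3 (Z + Y = X) on D(Z)={1,2,3,5,6,7} D(Y)={2,3,4,5,7} D(X)={1,4,5}: Z {1,2,3,5,6,7}->{1,2,3}; Y {2,3,4,5,7}->{2,3,4}; X {1,4,5}->{4,5} => REVISION
Constraint 4 (V + Z = Y) on D(V)={1,4,5} D(Z)={1,2,3} D(Y)={2,3,4}: V {1,4,5}->{1} => REVISION
Total revisions = 3

Answer: 3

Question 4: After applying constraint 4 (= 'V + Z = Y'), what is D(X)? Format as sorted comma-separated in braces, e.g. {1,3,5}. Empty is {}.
Answer: {4,5}

Derivation:
Constraint 1 (X < Y) on D(X)={1,4,5} D(Y)={1,2,3,4,5,7}: Y {1,2,3,4,5,7}->{2,3,4,5,7}
Constraint 2 (Y != V) on D(Y)={2,3,4,5,7} D(V)={1,4,5}: no change
Constraint 3 (Z + Y = X) on D(Z)={1,2,3,5,6,7} D(Y)={2,3,4,5,7} D(X)={1,4,5}: Z {1,2,3,5,6,7}->{1,2,3}; Y {2,3,4,5,7}->{2,3,4}; X {1,4,5}->{4,5}
Constraint 4 (V + Z = Y) on D(V)={1,4,5} D(Z)={1,2,3} D(Y)={2,3,4}: V {1,4,5}->{1}
So after constraint 4: D(X) = {4,5}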